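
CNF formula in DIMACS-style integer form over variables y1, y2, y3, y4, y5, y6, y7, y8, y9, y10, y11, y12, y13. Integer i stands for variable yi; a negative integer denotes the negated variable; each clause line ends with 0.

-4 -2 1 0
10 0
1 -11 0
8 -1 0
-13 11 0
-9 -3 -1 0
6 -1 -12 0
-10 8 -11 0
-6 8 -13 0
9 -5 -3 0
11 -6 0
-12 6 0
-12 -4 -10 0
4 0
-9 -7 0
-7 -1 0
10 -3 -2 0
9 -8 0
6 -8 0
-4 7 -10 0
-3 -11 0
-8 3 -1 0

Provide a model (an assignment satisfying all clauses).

Unit propagation: (y10) forces y10 = True.
The clause (y4) is unit: y4 must be True.
(NOT y12) is a unit clause, so y12 = False.
(y7) is a unit clause, so y7 = True.
The clause (NOT y9) is unit: y9 must be False.
Unit propagation: (NOT y1) forces y1 = False.
(NOT y2) is a unit clause, so y2 = False.
The clause (NOT y11) is unit: y11 must be False.
(NOT y13) is a unit clause, so y13 = False.
Unit propagation: (NOT y6) forces y6 = False.
Unit propagation: (NOT y8) forces y8 = False.
y3 occurs only negated in the remaining clauses — set y3 = False.
Pure literal: y5 appears only negated; assign y5 = False.
Every clause has at least one true literal under this assignment.

y1 = F, y2 = F, y3 = F, y4 = T, y5 = F, y6 = F, y7 = T, y8 = F, y9 = F, y10 = T, y11 = F, y12 = F, y13 = F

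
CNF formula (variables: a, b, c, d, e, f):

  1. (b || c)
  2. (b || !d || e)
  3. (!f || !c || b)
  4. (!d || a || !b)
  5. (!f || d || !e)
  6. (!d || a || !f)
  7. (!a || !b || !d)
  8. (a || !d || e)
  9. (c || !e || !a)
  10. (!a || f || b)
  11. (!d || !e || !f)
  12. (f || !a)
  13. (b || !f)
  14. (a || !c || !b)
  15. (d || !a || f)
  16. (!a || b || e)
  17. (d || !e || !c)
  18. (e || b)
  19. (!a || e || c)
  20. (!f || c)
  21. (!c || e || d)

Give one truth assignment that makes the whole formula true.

a=0, b=0, c=1, d=1, e=1, f=0

Check each clause:
  1. (b || c) — c is true.
  2. (b || !d || e) — e is true.
  3. (!c || b || !f) — !f is true.
  4. (a || !d || !b) — !b is true.
  5. (d || !e || !f) — !f is true.
  6. (a || !d || !f) — !f is true.
  7. (!d || !a || !b) — !b is true.
  8. (e || a || !d) — e is true.
  9. (c || !e || !a) — c is true.
  10. (f || !a || b) — !a is true.
  11. (!d || !f || !e) — !f is true.
  12. (f || !a) — !a is true.
  13. (!f || b) — !f is true.
  14. (!c || !b || a) — !b is true.
  15. (!a || f || d) — d is true.
  16. (e || !a || b) — e is true.
  17. (d || !c || !e) — d is true.
  18. (b || e) — e is true.
  19. (c || !a || e) — c is true.
  20. (c || !f) — !f is true.
  21. (!c || e || d) — d is true.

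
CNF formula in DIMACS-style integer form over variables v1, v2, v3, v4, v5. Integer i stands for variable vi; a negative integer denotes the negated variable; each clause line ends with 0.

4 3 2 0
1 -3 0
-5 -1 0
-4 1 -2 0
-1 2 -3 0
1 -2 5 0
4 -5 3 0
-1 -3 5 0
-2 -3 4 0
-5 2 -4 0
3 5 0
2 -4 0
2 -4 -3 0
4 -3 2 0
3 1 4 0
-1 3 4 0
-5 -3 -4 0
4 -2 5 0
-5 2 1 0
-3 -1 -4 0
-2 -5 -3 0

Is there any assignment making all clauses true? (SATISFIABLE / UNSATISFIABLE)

v3 = True:
  propagation gives v1=True, v5=False; an empty clause results — contradiction.
v3 = False:
  propagation gives v5=True, v1=False, v4=True, v2=False; an empty clause results — contradiction.
Every branch closes, so no satisfying assignment exists.

UNSATISFIABLE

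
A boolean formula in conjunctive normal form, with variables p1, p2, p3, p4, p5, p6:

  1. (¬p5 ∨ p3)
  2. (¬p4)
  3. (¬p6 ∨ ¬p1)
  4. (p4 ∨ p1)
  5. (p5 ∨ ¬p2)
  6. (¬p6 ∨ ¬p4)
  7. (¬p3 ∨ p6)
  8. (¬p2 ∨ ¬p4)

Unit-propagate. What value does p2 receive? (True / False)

(¬p4) is a unit clause: p4 = False.
From (p1 ∨ p4) and p4 = False: p1 = True.
(¬p1 ∨ ¬p6) with p1 = True leaves only ¬p6, so p6 = False.
(p6 ∨ ¬p3) with p6 = False leaves only ¬p3, so p3 = False.
From (¬p5 ∨ p3) and p3 = False: p5 = False.
(¬p2 ∨ p5): since p5 = False, the clause reduces to (¬p2). p2 = False.

False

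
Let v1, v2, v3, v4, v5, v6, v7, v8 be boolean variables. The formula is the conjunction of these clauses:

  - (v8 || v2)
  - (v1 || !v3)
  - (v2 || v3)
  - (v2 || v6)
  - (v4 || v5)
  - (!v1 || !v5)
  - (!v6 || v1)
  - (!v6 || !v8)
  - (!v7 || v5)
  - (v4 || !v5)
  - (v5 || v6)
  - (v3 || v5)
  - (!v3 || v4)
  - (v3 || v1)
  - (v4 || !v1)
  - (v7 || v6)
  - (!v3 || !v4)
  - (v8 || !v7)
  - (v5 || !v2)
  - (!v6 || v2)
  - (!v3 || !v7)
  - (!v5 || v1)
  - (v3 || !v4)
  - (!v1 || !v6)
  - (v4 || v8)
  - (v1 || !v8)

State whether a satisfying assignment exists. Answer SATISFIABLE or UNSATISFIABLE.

UNSATISFIABLE

v1 = True:
  propagation gives v5=False, v4=True, v7=False, v6=True; an empty clause results — contradiction.
v1 = False:
  propagation gives v3=False; an empty clause results — contradiction.
Every branch closes, so no satisfying assignment exists.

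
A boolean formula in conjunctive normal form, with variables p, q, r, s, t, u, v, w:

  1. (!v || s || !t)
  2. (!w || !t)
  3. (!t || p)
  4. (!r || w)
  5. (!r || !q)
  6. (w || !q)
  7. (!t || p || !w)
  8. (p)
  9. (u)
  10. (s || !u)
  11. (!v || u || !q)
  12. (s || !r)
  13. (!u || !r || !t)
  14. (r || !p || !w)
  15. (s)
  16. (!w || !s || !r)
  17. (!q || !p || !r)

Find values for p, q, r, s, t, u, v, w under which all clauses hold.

The clause (p) is unit: p must be True.
The clause (u) is unit: u must be True.
The clause (s) is unit: s must be True.
Pure literal: q appears only negated; assign q = False.
t occurs only negated in the remaining clauses — set t = False.
Branch on r: take r = False.
  then w is forced to False.
v is now unconstrained; take v = True.
Every clause has at least one true literal under this assignment.

p = T, q = F, r = F, s = T, t = F, u = T, v = T, w = F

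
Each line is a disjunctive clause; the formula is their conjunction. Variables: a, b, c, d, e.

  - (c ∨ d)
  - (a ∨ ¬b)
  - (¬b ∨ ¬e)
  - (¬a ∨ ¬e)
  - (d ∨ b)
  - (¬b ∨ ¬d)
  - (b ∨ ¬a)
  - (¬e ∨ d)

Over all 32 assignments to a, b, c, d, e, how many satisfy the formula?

Satisfying assignments:
  a=F b=F c=F d=T e=F
  a=F b=F c=F d=T e=T
  a=F b=F c=T d=T e=F
  a=F b=F c=T d=T e=T
  a=T b=T c=T d=F e=F
That's 5 in total.

5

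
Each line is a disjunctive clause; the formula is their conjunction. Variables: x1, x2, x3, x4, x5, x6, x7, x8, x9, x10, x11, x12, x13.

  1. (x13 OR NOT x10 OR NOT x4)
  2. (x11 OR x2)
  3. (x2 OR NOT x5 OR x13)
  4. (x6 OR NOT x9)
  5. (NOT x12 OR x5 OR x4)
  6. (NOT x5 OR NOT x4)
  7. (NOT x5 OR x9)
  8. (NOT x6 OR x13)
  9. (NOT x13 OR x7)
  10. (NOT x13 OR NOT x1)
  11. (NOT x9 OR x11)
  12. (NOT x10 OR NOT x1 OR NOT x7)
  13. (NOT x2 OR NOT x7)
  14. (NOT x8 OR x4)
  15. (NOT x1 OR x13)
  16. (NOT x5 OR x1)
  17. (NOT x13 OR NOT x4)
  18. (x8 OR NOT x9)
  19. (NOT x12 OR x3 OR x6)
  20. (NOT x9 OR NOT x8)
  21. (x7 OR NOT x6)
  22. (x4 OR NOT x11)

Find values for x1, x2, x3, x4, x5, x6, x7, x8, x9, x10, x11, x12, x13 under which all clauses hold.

x1=F, x2=T, x3=T, x4=T, x5=F, x6=F, x7=F, x8=F, x9=F, x10=F, x11=F, x12=T, x13=F

Pure literal: x3 appears only positively; assign x3 = True.
x10 occurs only negated in the remaining clauses — set x10 = False.
Branch on x1: take x1 = False.
  then x5 is forced to False.
Branch on x2: take x2 = True.
  then x7 is forced to False.
  then x13 is forced to False.
  then x6 is forced to False.
  then x9 is forced to False.
Try x4 = True.
x8, x11, x12 are now unconstrained; take x8 = False, x11 = False, x12 = True.
Every clause has at least one true literal under this assignment.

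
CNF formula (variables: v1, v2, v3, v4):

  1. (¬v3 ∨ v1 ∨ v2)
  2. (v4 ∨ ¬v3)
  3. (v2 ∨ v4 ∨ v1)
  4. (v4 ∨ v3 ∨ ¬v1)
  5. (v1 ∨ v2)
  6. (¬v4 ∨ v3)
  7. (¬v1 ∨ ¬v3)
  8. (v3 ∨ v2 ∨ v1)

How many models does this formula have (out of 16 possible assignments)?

2

Satisfying assignments:
  v1=F v2=T v3=F v4=F
  v1=F v2=T v3=T v4=T
That's 2 in total.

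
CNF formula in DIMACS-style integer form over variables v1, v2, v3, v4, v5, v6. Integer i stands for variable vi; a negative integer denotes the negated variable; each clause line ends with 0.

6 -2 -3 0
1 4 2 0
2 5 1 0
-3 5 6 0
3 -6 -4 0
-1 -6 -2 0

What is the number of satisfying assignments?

Split on v2, then v6.
  v2=T, v6=T: v5 free; 3 ways for (v1,v3,v4) × 2^1 = 6.
  v2=T, v6=F: forces v3=F; v1, v4, v5 free → 2^3 = 8.
  v2=F, v6=T: 7 of the 16 assignments to (v1,v3,v4,v5) work.
  v2=F, v6=F: 8 of the 16 assignments to (v1,v3,v4,v5) work.
Total: 6 + 8 + 7 + 8 = 29.

29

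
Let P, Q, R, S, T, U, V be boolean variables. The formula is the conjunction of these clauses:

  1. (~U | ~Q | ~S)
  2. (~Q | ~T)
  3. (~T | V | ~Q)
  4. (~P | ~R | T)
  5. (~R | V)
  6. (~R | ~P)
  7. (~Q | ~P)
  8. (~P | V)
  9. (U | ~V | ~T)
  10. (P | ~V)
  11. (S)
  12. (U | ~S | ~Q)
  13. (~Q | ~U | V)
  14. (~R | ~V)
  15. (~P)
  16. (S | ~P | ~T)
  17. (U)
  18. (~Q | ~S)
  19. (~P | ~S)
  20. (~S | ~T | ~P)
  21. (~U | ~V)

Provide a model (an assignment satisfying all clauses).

P = F, Q = F, R = F, S = T, T = T, U = T, V = F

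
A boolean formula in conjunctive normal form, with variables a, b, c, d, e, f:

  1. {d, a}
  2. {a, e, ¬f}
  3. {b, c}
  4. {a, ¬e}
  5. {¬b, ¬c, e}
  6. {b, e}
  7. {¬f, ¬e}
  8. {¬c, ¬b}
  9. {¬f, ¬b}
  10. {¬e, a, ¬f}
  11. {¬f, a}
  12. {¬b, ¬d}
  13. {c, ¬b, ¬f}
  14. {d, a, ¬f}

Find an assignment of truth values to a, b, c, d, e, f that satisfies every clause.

Pure literal: a appears only positively; assign a = True.
f occurs only negated in the remaining clauses — set f = False.
Try b = True.
  then c is forced to False.
  then d is forced to False.
e is now unconstrained; take e = False.
Every clause has at least one true literal under this assignment.

a = T, b = T, c = F, d = F, e = F, f = F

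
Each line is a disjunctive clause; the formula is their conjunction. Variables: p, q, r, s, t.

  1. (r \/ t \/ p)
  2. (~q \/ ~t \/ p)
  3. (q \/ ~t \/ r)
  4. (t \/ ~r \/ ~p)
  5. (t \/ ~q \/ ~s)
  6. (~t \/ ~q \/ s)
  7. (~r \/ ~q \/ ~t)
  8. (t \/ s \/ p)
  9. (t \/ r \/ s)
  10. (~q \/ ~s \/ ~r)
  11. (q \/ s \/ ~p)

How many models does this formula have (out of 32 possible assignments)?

6

Satisfying assignments:
  p=0 q=0 r=1 s=0 t=1
  p=0 q=0 r=1 s=1 t=0
  p=0 q=0 r=1 s=1 t=1
  p=1 q=0 r=0 s=1 t=0
  p=1 q=0 r=1 s=1 t=1
  p=1 q=1 r=0 s=1 t=1
Count: 6.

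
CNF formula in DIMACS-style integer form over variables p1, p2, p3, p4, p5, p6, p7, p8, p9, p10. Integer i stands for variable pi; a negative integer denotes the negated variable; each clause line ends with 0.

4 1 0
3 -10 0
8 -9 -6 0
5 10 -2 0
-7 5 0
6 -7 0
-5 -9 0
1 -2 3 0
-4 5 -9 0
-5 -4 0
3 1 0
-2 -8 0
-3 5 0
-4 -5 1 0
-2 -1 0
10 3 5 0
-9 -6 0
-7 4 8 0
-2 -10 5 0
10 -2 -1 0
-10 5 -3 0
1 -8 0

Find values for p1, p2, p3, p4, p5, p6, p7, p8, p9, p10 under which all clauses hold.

p1=True  p2=False  p3=False  p4=False  p5=True  p6=True  p7=False  p8=True  p9=False  p10=False

Pure literal: p2 appears only negated; assign p2 = False.
p7 occurs only negated in the remaining clauses — set p7 = False.
Set p1 = True and propagate.
Try p3 = False.
  then p10 is forced to False.
  then p5 is forced to True.
  then p9 is forced to False.
  then p4 is forced to False.
p6, p8 are now unconstrained; take p6 = True, p8 = True.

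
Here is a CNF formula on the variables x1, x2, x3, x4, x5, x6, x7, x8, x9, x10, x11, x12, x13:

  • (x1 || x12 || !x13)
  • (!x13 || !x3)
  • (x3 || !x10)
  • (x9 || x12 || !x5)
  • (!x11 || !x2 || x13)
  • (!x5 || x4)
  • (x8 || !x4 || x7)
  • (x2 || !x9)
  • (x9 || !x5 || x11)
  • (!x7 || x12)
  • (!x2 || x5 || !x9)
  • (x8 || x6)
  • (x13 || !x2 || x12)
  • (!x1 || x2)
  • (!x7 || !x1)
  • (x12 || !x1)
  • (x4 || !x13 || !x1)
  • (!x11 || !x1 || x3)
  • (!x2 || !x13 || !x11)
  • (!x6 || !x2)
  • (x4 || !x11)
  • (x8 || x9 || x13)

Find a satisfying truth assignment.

x1=False, x2=False, x3=False, x4=True, x5=True, x6=False, x7=True, x8=True, x9=False, x10=False, x11=True, x12=True, x13=False

x8 occurs only positively in the remaining clauses — set x8 = True.
x10 occurs only negated in the remaining clauses — set x10 = False.
Set x1 = False and propagate.
The remaining clauses are satisfied by x2 = False, x3 = False, x4 = True, x5 = True, x6 = False, x7 = True, x9 = False, x11 = True, x12 = True, x13 = False.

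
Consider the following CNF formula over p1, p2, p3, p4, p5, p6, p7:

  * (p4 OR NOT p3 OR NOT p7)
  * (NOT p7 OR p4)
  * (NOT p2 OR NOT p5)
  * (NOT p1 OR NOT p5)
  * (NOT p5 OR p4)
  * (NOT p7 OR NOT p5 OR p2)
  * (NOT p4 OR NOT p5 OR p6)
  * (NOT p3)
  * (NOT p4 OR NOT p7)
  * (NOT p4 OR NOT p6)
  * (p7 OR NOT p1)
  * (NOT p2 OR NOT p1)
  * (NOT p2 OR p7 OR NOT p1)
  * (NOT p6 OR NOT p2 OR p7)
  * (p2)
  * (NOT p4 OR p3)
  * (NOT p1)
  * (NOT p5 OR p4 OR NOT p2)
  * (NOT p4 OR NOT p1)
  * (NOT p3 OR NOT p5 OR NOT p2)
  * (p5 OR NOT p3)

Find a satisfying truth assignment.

p1 = F  p2 = T  p3 = F  p4 = F  p5 = F  p6 = F  p7 = F

The clause (NOT p3) is unit: p3 must be False.
Unit propagation: (p2) forces p2 = True.
The clause (NOT p5) is unit: p5 must be False.
The clause (NOT p1) is unit: p1 must be False.
(NOT p4) is a unit clause, so p4 = False.
(NOT p7) is a unit clause, so p7 = False.
The clause (NOT p6) is unit: p6 must be False.
Every clause has at least one true literal under this assignment.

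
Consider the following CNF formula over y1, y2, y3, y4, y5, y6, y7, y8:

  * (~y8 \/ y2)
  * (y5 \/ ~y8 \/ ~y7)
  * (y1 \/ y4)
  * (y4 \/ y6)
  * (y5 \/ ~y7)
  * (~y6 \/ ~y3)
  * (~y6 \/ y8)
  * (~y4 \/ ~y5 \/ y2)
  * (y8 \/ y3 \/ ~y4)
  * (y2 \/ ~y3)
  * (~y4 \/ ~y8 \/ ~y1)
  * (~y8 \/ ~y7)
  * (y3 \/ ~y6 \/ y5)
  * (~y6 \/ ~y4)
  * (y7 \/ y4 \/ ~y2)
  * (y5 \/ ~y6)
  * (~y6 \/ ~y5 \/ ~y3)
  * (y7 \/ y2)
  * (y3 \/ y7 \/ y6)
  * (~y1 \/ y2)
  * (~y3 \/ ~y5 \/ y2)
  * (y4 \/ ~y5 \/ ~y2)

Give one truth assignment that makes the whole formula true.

y1=False, y2=True, y3=True, y4=True, y5=False, y6=False, y7=False, y8=False

Branch on y1: take y1 = False.
  then y4 is forced to True.
  then y6 is forced to False.
For the remaining variables, y2 = True, y3 = True, y5 = False, y7 = False, y8 = False works.
Every clause has at least one true literal under this assignment.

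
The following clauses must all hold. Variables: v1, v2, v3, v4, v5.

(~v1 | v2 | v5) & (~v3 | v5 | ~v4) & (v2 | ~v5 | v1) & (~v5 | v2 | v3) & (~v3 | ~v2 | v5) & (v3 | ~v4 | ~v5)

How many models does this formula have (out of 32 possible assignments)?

15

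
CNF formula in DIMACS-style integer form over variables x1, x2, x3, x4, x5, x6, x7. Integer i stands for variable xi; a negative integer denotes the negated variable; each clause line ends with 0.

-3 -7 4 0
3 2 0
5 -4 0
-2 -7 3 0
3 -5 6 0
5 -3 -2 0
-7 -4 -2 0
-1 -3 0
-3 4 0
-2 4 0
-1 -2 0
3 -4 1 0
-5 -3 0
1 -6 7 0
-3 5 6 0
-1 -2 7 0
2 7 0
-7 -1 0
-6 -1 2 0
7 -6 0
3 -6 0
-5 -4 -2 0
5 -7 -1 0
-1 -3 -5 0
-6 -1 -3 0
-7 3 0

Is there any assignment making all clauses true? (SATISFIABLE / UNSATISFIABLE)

x3 = True:
  propagation gives x1=False, x4=True, x5=True; an empty clause results — contradiction.
x3 = False:
  propagation gives x2=True, x7=False, x4=True, x5=True; an empty clause results — contradiction.
Every branch closes, so no satisfying assignment exists.

UNSATISFIABLE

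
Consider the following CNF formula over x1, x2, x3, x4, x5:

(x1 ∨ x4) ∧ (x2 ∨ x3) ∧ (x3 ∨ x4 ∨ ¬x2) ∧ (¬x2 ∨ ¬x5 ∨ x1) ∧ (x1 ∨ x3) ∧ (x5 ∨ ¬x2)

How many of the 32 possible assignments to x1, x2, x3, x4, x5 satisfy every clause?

9

Split on x2, then x1.
  x2=1, x1=1: remaining (x3,x4,x5) ∈ {(0,1,1); (1,0,1); (1,1,1)} — 3.
  x2=1, x1=0: a clause becomes empty — 0.
  x2=0, x1=1: remaining (x3,x4,x5) ∈ {(1,0,0); (1,0,1); (1,1,0); (1,1,1)} — 4.
  x2=0, x1=0: remaining (x3,x4,x5) ∈ {(1,1,0); (1,1,1)} — 2.
Total: 3 + 0 + 4 + 2 = 9.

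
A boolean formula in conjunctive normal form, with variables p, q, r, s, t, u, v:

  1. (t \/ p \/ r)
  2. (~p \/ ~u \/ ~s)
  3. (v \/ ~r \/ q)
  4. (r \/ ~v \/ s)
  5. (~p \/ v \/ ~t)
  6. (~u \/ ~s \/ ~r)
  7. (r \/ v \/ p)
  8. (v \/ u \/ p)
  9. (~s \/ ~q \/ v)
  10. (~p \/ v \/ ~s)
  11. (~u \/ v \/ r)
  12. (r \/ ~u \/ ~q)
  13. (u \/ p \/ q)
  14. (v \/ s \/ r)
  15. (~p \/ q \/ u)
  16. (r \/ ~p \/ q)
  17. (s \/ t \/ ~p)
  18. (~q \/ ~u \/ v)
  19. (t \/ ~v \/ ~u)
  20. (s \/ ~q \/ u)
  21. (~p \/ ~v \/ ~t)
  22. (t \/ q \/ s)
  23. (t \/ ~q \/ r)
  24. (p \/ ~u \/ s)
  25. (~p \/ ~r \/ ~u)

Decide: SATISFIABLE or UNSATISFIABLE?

SATISFIABLE

Set p = False and propagate.
Set q = False and propagate.
  then u is forced to True.
  then s is forced to True.
  then r is forced to False.
  then t is forced to True.
  then v is forced to True.
Every clause has at least one true literal under this assignment.
So p=False  q=False  r=False  s=True  t=True  u=True  v=True is a satisfying assignment.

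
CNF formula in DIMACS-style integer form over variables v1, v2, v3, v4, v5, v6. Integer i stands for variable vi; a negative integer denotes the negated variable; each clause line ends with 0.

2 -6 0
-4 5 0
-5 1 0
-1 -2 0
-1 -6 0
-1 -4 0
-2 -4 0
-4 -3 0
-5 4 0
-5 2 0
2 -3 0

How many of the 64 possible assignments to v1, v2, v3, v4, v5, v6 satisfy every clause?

Satisfying assignments:
  v1=F v2=F v3=F v4=F v5=F v6=F
  v1=F v2=T v3=F v4=F v5=F v6=F
  v1=F v2=T v3=F v4=F v5=F v6=T
  v1=F v2=T v3=T v4=F v5=F v6=F
  v1=F v2=T v3=T v4=F v5=F v6=T
  v1=T v2=F v3=F v4=F v5=F v6=F
Count: 6.

6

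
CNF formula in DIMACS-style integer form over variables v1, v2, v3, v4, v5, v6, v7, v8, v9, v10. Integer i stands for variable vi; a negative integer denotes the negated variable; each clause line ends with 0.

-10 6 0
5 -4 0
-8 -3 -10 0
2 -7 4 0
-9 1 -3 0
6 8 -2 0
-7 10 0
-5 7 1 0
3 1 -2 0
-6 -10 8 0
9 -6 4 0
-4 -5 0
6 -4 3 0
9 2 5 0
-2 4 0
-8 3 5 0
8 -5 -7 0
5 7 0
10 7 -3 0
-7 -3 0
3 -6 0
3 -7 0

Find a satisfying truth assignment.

v1=1, v2=0, v3=0, v4=0, v5=1, v6=0, v7=0, v8=1, v9=1, v10=0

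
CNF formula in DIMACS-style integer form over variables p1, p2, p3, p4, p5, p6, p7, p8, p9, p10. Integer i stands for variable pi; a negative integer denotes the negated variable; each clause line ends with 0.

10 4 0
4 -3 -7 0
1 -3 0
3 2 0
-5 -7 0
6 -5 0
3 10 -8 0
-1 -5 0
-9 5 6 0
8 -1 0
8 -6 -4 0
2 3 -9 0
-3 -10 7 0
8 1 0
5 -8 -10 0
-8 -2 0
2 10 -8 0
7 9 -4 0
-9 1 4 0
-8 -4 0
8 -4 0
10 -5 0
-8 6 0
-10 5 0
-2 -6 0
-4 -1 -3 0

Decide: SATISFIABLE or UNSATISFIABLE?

UNSATISFIABLE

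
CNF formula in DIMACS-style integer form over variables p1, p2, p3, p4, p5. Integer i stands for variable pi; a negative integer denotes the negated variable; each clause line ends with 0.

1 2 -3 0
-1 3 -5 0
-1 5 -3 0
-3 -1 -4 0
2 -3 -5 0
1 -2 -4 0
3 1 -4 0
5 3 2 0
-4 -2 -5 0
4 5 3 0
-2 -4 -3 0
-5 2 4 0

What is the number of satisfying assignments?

5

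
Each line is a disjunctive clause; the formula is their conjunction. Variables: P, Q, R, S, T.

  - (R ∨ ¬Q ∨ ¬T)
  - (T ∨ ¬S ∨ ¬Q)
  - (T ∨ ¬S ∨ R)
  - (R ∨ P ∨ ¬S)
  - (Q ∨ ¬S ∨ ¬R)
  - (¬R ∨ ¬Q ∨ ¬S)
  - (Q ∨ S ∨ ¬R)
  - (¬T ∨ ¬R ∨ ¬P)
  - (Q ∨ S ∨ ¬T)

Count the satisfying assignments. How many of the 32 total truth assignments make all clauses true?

8

Split on R, then S.
  R=1, S=1: a clause becomes empty — 0.
  R=1, S=0: remaining (P,Q,T) ∈ {(0,1,0); (0,1,1); (1,1,0)} — 3.
  R=0, S=1: remaining (P,Q,T) ∈ {(1,0,1)} — 1.
  R=0, S=0: remaining (P,Q,T) ∈ {(0,0,0); (0,1,0); (1,0,0); (1,1,0)} — 4.
Total: 0 + 3 + 1 + 4 = 8.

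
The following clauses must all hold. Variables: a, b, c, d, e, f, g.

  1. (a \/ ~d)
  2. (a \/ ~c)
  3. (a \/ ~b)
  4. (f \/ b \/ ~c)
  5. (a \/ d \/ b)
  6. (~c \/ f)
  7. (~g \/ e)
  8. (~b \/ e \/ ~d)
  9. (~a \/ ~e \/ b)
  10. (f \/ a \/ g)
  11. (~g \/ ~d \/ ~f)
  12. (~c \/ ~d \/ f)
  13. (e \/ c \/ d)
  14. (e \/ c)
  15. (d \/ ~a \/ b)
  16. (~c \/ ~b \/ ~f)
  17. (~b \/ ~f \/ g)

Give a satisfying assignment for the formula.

Branch on a: take a = True.
Branch on b: take b = True.
Branch on c: take c = False.
  then e is forced to True.
For the remaining variables, d = False, f = False, g = True works.

a=1  b=1  c=0  d=0  e=1  f=0  g=1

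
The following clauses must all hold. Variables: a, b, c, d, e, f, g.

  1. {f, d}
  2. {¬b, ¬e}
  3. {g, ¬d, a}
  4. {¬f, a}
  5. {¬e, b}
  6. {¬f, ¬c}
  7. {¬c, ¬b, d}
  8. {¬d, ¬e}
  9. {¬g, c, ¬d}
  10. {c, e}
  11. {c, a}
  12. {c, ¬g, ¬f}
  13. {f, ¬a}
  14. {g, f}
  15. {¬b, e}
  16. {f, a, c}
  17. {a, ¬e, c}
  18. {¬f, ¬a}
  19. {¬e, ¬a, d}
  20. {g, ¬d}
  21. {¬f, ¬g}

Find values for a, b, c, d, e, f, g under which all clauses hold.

a=F  b=F  c=T  d=T  e=F  f=F  g=T

Check each clause:
  1. {f, d} — d is true.
  2. {¬b, ¬e} — ¬e is true.
  3. {a, ¬d, g} — g is true.
  4. {¬f, a} — ¬f is true.
  5. {b, ¬e} — ¬e is true.
  6. {¬f, ¬c} — ¬f is true.
  7. {¬b, d, ¬c} — d is true.
  8. {¬d, ¬e} — ¬e is true.
  9. {¬g, ¬d, c} — c is true.
  10. {e, c} — c is true.
  11. {c, a} — c is true.
  12. {¬g, c, ¬f} — ¬f is true.
  13. {f, ¬a} — ¬a is true.
  14. {f, g} — g is true.
  15. {¬b, e} — ¬b is true.
  16. {a, c, f} — c is true.
  17. {¬e, a, c} — c is true.
  18. {¬f, ¬a} — ¬f is true.
  19. {¬e, d, ¬a} — ¬e is true.
  20. {g, ¬d} — g is true.
  21. {¬g, ¬f} — ¬f is true.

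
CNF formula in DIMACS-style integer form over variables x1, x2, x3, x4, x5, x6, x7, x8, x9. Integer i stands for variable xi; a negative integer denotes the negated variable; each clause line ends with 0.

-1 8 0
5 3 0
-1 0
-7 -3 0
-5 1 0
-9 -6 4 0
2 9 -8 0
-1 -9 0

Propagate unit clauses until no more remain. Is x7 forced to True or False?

(~x1) is a unit clause: x1 = False.
(~x5 | x1) with x1 = False leaves only ~x5, so x5 = False.
In (x5 | x3), x5 is now false; x3 must hold, so x3 = True.
(~x7 | ~x3) with x3 = True leaves only ~x7, so x7 = False.

False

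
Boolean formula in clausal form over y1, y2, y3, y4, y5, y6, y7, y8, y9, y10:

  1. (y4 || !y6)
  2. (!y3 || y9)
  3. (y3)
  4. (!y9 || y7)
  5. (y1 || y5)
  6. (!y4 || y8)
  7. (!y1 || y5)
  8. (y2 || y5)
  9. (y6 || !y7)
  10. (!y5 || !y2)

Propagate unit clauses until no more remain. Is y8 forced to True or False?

True

(y3) is a unit clause: y3 = True.
(!y3 || y9) with y3 = True leaves only y9, so y9 = True.
In (!y9 || y7), !y9 is now false; y7 must hold, so y7 = True.
In (y6 || !y7), !y7 is now false; y6 must hold, so y6 = True.
(y4 || !y6) with y6 = True leaves only y4, so y4 = True.
(y8 || !y4) with y4 = True leaves only y8, so y8 = True.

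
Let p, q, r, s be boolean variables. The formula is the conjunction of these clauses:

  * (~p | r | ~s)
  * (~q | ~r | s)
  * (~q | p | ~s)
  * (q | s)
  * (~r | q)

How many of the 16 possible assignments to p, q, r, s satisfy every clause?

Satisfying assignments:
  p=F q=F r=F s=T
  p=F q=T r=F s=F
  p=T q=T r=F s=F
  p=T q=T r=T s=T
Count: 4.

4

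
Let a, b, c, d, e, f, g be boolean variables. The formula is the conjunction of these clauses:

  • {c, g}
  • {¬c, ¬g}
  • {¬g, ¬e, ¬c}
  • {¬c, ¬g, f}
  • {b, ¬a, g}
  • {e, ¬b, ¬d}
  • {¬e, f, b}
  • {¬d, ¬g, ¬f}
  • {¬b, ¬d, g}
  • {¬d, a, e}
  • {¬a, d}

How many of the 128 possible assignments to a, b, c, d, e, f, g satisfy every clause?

18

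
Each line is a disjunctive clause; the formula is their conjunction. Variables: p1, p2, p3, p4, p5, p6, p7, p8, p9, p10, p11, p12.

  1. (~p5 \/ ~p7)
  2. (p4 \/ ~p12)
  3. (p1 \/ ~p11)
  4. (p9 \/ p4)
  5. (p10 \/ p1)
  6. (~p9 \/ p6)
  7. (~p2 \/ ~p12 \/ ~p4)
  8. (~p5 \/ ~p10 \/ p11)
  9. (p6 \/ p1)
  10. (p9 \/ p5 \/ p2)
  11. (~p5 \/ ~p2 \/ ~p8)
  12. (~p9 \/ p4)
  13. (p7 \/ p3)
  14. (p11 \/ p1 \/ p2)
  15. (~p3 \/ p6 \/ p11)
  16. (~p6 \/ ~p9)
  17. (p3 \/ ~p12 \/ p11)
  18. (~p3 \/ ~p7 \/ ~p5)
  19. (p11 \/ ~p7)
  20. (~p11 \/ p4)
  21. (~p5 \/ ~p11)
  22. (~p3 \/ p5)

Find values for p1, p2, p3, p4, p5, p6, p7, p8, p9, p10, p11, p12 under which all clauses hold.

p1 occurs only positively in the remaining clauses — set p1 = True.
Pure literal: p8 appears only negated; assign p8 = False.
Try p2 = False.
Branch on p3: take p3 = True.
  then p5 is forced to True.
  then p7 is forced to False.
  then p11 is forced to False.
  then p10 is forced to False.
  then p6 is forced to True.
  then p9 is forced to False.
  then p4 is forced to True.
p12 is now unconstrained; take p12 = True.
Check each clause:
  1. (~p7 \/ ~p5) — ~p7 is true.
  2. (~p12 \/ p4) — p4 is true.
  3. (p1 \/ ~p11) — p1 is true.
  4. (p9 \/ p4) — p4 is true.
  5. (p10 \/ p1) — p1 is true.
  6. (p6 \/ ~p9) — p6 is true.
  7. (~p2 \/ ~p4 \/ ~p12) — ~p2 is true.
  8. (~p5 \/ ~p10 \/ p11) — ~p10 is true.
  9. (p6 \/ p1) — p1 is true.
  10. (p5 \/ p2 \/ p9) — p5 is true.
  11. (~p5 \/ ~p2 \/ ~p8) — ~p8 is true.
  12. (~p9 \/ p4) — p4 is true.
  13. (p7 \/ p3) — p3 is true.
  14. (p1 \/ p11 \/ p2) — p1 is true.
  15. (~p3 \/ p11 \/ p6) — p6 is true.
  16. (~p9 \/ ~p6) — ~p9 is true.
  17. (p11 \/ p3 \/ ~p12) — p3 is true.
  18. (~p3 \/ ~p7 \/ ~p5) — ~p7 is true.
  19. (p11 \/ ~p7) — ~p7 is true.
  20. (~p11 \/ p4) — p4 is true.
  21. (~p11 \/ ~p5) — ~p11 is true.
  22. (~p3 \/ p5) — p5 is true.

p1=1  p2=0  p3=1  p4=1  p5=1  p6=1  p7=0  p8=0  p9=0  p10=0  p11=0  p12=1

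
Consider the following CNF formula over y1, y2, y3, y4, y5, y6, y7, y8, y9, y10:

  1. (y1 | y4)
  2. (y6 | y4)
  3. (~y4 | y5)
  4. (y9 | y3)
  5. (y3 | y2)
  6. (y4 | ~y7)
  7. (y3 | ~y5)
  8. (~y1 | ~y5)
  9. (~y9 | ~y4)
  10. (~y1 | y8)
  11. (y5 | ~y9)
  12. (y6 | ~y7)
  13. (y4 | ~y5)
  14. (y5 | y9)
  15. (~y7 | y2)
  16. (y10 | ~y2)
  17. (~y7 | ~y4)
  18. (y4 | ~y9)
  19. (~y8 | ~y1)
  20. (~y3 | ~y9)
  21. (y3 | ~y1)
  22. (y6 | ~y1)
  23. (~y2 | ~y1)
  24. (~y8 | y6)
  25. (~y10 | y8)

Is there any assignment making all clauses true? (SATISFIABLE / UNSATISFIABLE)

y6 occurs only positively in the remaining clauses — set y6 = True.
Pure literal: y7 appears only negated; assign y7 = False.
Try y1 = False.
  then y4 is forced to True.
  then y5 is forced to True.
  then y3 is forced to True.
  then y9 is forced to False.
Branch on y2: take y2 = False.
For the remaining variables, y8 = False, y10 = False works.
So y1 = False, y2 = False, y3 = True, y4 = True, y5 = True, y6 = True, y7 = False, y8 = False, y9 = False, y10 = False is a satisfying assignment.

SATISFIABLE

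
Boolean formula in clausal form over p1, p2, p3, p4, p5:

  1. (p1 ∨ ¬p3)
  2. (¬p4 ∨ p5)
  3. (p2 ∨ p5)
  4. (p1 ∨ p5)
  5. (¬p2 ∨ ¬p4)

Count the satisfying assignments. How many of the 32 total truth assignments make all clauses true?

Split on p5, then p1.
  p5=1, p1=1: p3 free; 3 ways for (p2,p4) × 2^1 = 6.
  p5=1, p1=0: remaining (p2,p3,p4) ∈ {(0,0,0); (0,0,1); (1,0,0)} — 3.
  p5=0, p1=1: remaining (p2,p3,p4) ∈ {(1,0,0); (1,1,0)} — 2.
  p5=0, p1=0: a clause becomes empty — 0.
Total: 6 + 3 + 2 + 0 = 11.

11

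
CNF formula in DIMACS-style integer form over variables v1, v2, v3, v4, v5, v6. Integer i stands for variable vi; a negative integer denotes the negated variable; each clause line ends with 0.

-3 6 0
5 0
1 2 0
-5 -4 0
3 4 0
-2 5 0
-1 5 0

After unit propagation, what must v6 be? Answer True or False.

Unit clause (v5) sets v5 = True.
In (~v5 | ~v4), ~v5 is now false; ~v4 must hold, so v4 = False.
In (v3 | v4), v4 is now false; v3 must hold, so v3 = True.
(~v3 | v6) with v3 = True leaves only v6, so v6 = True.

True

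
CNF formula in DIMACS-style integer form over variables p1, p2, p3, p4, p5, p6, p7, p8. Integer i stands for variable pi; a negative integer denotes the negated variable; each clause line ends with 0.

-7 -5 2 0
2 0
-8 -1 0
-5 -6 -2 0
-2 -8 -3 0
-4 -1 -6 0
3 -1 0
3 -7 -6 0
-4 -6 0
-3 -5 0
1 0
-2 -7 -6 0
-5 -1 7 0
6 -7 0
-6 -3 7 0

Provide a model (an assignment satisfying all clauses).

p1 = T  p2 = T  p3 = T  p4 = T  p5 = F  p6 = F  p7 = F  p8 = F

Check each clause:
  1. (p2 || !p5 || !p7) — !p7 is true.
  2. (p2) — p2 is true.
  3. (!p8 || !p1) — !p8 is true.
  4. (!p5 || !p6 || !p2) — !p6 is true.
  5. (!p2 || !p8 || !p3) — !p8 is true.
  6. (!p6 || !p1 || !p4) — !p6 is true.
  7. (!p1 || p3) — p3 is true.
  8. (!p7 || !p6 || p3) — !p7 is true.
  9. (!p6 || !p4) — !p6 is true.
  10. (!p3 || !p5) — !p5 is true.
  11. (p1) — p1 is true.
  12. (!p7 || !p2 || !p6) — !p7 is true.
  13. (p7 || !p1 || !p5) — !p5 is true.
  14. (p6 || !p7) — !p7 is true.
  15. (!p3 || !p6 || p7) — !p6 is true.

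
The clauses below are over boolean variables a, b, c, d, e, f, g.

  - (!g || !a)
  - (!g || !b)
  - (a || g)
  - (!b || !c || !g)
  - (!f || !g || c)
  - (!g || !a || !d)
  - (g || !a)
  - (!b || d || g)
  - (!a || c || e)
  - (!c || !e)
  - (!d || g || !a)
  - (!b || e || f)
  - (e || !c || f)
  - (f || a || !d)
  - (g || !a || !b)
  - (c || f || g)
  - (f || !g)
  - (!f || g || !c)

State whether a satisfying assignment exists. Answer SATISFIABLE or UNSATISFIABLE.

b occurs only negated in the remaining clauses — set b = False.
Try a = False.
  then g is forced to True.
  then f is forced to True.
  then c is forced to True.
  then e is forced to False.
d is now unconstrained; take d = True.
Every clause has at least one true literal under this assignment.
So a=False  b=False  c=True  d=True  e=False  f=True  g=True is a satisfying assignment.

SATISFIABLE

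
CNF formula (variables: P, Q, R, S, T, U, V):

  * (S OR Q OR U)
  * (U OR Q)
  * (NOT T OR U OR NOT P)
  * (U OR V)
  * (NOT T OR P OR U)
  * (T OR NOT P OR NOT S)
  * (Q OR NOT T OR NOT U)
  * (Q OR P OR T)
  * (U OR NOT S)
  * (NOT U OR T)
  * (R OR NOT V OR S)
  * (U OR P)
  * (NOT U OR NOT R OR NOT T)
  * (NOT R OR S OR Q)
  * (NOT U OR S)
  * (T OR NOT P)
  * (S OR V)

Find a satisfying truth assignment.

Pure literal: Q appears only positively; assign Q = True.
Set P = True and propagate.
  then T is forced to True.
  then U is forced to True.
  then R is forced to False.
  then S is forced to True.
V is now unconstrained; take V = True.
Every clause has at least one true literal under this assignment.

P=T, Q=T, R=F, S=T, T=T, U=T, V=T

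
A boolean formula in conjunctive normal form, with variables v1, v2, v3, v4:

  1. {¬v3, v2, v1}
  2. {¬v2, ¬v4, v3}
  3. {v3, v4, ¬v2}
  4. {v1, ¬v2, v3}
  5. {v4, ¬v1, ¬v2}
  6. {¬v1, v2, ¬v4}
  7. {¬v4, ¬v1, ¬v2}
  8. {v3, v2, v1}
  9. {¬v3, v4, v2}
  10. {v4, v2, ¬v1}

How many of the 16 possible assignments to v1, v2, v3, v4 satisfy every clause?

Satisfying assignments:
  v1=0 v2=1 v3=1 v4=0
  v1=0 v2=1 v3=1 v4=1
Count: 2.

2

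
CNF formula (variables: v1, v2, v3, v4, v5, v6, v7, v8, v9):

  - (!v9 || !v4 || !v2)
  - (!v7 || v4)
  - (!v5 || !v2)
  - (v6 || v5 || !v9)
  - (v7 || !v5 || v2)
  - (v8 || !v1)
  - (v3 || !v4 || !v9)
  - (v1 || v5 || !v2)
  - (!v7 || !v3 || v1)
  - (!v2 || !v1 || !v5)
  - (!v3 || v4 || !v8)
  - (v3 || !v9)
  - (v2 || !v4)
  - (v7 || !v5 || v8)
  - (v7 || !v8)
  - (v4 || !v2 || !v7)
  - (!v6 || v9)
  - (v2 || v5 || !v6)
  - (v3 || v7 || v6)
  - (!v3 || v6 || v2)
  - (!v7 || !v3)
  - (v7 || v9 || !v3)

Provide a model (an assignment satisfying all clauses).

Try v1 = True.
  then v8 is forced to True.
  then v7 is forced to True.
  then v4 is forced to True.
  then v2 is forced to True.
  then v9 is forced to False.
  then v5 is forced to False.
  then v6 is forced to False.
  then v3 is forced to False.
Check each clause:
  1. (!v2 || !v9 || !v4) — !v9 is true.
  2. (!v7 || v4) — v4 is true.
  3. (!v2 || !v5) — !v5 is true.
  4. (v6 || v5 || !v9) — !v9 is true.
  5. (v2 || !v5 || v7) — v2 is true.
  6. (v8 || !v1) — v8 is true.
  7. (!v9 || !v4 || v3) — !v9 is true.
  8. (v5 || !v2 || v1) — v1 is true.
  9. (v1 || !v3 || !v7) — !v3 is true.
  10. (!v2 || !v1 || !v5) — !v5 is true.
  11. (!v3 || !v8 || v4) — v4 is true.
  12. (!v9 || v3) — !v9 is true.
  13. (!v4 || v2) — v2 is true.
  14. (v7 || v8 || !v5) — v8 is true.
  15. (v7 || !v8) — v7 is true.
  16. (!v7 || !v2 || v4) — v4 is true.
  17. (v9 || !v6) — !v6 is true.
  18. (!v6 || v2 || v5) — v2 is true.
  19. (v6 || v3 || v7) — v7 is true.
  20. (!v3 || v2 || v6) — v2 is true.
  21. (!v7 || !v3) — !v3 is true.
  22. (!v3 || v7 || v9) — !v3 is true.

v1=True, v2=True, v3=False, v4=True, v5=False, v6=False, v7=True, v8=True, v9=False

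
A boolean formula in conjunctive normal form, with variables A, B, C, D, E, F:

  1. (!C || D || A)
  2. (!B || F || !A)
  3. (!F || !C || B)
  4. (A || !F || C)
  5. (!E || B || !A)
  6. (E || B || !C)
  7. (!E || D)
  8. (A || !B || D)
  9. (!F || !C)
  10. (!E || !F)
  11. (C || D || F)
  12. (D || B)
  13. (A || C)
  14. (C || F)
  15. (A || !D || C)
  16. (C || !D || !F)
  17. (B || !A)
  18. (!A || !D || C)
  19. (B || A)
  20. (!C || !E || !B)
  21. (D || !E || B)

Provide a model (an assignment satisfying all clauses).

Try A = True.
  then B is forced to True.
  then F is forced to True.
  then C is forced to False.
  then E is forced to False.
  then D is forced to False.
Every clause has at least one true literal under this assignment.

A=True, B=True, C=False, D=False, E=False, F=True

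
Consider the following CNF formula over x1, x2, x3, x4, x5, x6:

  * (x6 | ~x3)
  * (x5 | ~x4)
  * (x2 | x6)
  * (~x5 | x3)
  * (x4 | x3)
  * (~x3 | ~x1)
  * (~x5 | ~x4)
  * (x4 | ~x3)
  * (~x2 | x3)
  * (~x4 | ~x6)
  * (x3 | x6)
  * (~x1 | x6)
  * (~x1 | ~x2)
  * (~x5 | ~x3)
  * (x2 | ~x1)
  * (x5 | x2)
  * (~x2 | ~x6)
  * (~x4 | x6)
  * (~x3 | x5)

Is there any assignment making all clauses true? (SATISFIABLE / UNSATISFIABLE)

UNSATISFIABLE

x3 = True:
  propagation gives x6=True, x1=False, x4=True; an empty clause results — contradiction.
x3 = False:
  propagation gives x5=False, x4=False; an empty clause results — contradiction.
Every branch closes, so no satisfying assignment exists.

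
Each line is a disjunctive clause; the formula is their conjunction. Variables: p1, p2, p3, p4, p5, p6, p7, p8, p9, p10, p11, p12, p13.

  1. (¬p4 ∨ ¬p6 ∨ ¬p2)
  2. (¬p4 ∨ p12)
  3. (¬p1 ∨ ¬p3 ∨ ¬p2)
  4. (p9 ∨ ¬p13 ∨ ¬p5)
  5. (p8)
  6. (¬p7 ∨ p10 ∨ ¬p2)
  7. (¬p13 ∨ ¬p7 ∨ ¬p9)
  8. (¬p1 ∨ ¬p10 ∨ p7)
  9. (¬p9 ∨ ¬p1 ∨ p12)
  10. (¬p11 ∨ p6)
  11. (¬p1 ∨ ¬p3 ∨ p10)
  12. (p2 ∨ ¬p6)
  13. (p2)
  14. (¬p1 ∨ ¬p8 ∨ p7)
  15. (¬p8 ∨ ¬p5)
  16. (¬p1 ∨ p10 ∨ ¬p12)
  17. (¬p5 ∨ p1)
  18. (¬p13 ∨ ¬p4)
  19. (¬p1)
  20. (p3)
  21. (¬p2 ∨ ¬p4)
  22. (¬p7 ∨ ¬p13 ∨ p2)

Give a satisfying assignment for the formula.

p1 = False, p2 = True, p3 = True, p4 = False, p5 = False, p6 = False, p7 = False, p8 = True, p9 = False, p10 = True, p11 = False, p12 = False, p13 = True

Check each clause:
  1. (¬p6 ∨ ¬p4 ∨ ¬p2) — ¬p6 is true.
  2. (p12 ∨ ¬p4) — ¬p4 is true.
  3. (¬p3 ∨ ¬p1 ∨ ¬p2) — ¬p1 is true.
  4. (p9 ∨ ¬p5 ∨ ¬p13) — ¬p5 is true.
  5. (p8) — p8 is true.
  6. (¬p7 ∨ ¬p2 ∨ p10) — ¬p7 is true.
  7. (¬p13 ∨ ¬p9 ∨ ¬p7) — ¬p7 is true.
  8. (¬p10 ∨ ¬p1 ∨ p7) — ¬p1 is true.
  9. (p12 ∨ ¬p1 ∨ ¬p9) — ¬p1 is true.
  10. (p6 ∨ ¬p11) — ¬p11 is true.
  11. (¬p3 ∨ ¬p1 ∨ p10) — p10 is true.
  12. (¬p6 ∨ p2) — p2 is true.
  13. (p2) — p2 is true.
  14. (¬p8 ∨ ¬p1 ∨ p7) — ¬p1 is true.
  15. (¬p5 ∨ ¬p8) — ¬p5 is true.
  16. (¬p12 ∨ p10 ∨ ¬p1) — p10 is true.
  17. (¬p5 ∨ p1) — ¬p5 is true.
  18. (¬p4 ∨ ¬p13) — ¬p4 is true.
  19. (¬p1) — ¬p1 is true.
  20. (p3) — p3 is true.
  21. (¬p2 ∨ ¬p4) — ¬p4 is true.
  22. (p2 ∨ ¬p7 ∨ ¬p13) — ¬p7 is true.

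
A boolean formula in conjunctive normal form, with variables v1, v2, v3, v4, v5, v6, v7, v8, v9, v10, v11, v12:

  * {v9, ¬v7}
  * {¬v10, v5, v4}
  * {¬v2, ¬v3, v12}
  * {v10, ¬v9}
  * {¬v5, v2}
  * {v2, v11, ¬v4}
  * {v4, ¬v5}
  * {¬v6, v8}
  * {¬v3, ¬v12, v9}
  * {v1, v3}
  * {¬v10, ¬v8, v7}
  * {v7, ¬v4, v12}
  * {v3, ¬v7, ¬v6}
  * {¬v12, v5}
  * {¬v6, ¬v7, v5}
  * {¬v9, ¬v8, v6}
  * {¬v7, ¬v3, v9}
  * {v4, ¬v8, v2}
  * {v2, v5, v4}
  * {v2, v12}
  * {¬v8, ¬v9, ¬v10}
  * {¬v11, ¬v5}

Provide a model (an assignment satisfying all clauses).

v1=T, v2=T, v3=F, v4=F, v5=F, v6=T, v7=F, v8=T, v9=F, v10=F, v11=T, v12=F

Check each clause:
  1. {¬v7, v9} — ¬v7 is true.
  2. {v5, v4, ¬v10} — ¬v10 is true.
  3. {¬v3, ¬v2, v12} — ¬v3 is true.
  4. {¬v9, v10} — ¬v9 is true.
  5. {v2, ¬v5} — v2 is true.
  6. {v2, v11, ¬v4} — v2 is true.
  7. {v4, ¬v5} — ¬v5 is true.
  8. {v8, ¬v6} — v8 is true.
  9. {v9, ¬v3, ¬v12} — ¬v12 is true.
  10. {v1, v3} — v1 is true.
  11. {¬v8, ¬v10, v7} — ¬v10 is true.
  12. {v7, v12, ¬v4} — ¬v4 is true.
  13. {v3, ¬v6, ¬v7} — ¬v7 is true.
  14. {v5, ¬v12} — ¬v12 is true.
  15. {¬v7, v5, ¬v6} — ¬v7 is true.
  16. {¬v8, ¬v9, v6} — v6 is true.
  17. {¬v7, v9, ¬v3} — ¬v3 is true.
  18. {¬v8, v4, v2} — v2 is true.
  19. {v4, v2, v5} — v2 is true.
  20. {v2, v12} — v2 is true.
  21. {¬v9, ¬v10, ¬v8} — ¬v10 is true.
  22. {¬v11, ¬v5} — ¬v5 is true.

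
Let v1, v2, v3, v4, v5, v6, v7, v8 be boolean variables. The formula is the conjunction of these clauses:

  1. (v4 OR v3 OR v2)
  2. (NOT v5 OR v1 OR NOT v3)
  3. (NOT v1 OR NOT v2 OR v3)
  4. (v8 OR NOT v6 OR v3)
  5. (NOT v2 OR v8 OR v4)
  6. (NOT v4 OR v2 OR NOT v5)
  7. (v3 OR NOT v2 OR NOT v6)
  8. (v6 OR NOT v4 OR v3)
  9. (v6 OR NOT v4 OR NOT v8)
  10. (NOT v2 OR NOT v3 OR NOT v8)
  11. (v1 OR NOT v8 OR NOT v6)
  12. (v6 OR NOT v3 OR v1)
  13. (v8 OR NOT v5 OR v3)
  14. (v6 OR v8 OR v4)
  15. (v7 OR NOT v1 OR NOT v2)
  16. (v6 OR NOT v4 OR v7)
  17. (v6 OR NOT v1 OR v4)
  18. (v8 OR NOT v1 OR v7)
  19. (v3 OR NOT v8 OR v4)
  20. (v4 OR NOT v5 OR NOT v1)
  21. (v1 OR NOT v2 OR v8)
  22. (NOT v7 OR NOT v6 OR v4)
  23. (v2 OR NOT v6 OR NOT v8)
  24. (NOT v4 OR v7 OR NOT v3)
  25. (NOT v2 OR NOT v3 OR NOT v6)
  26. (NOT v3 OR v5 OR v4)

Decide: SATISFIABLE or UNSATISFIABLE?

Set v1 = True and propagate.
Set v2 = False and propagate.
Set v3 = True and propagate.
The remaining clauses are satisfied by v4 = True, v5 = False, v6 = False, v7 = True, v8 = False.
So v1=T, v2=F, v3=T, v4=T, v5=F, v6=F, v7=T, v8=F is a satisfying assignment.

SATISFIABLE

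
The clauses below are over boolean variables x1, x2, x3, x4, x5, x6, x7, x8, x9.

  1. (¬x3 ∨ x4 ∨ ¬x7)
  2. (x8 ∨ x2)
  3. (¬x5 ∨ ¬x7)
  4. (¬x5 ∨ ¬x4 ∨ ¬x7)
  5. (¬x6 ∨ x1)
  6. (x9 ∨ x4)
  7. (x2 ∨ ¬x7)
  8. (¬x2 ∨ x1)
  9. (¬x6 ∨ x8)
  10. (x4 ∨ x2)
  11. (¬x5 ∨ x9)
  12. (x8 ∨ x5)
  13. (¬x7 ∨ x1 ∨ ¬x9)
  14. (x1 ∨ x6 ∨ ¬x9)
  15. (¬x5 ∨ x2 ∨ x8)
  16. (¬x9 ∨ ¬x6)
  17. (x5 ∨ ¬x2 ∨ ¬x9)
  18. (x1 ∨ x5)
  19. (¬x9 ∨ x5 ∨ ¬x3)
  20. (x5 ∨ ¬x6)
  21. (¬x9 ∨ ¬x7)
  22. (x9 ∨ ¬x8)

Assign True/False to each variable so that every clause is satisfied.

x1 = True  x2 = True  x3 = True  x4 = False  x5 = True  x6 = False  x7 = False  x8 = False  x9 = True

Check each clause:
  1. (x4 ∨ ¬x7 ∨ ¬x3) — ¬x7 is true.
  2. (x8 ∨ x2) — x2 is true.
  3. (¬x5 ∨ ¬x7) — ¬x7 is true.
  4. (¬x7 ∨ ¬x5 ∨ ¬x4) — ¬x7 is true.
  5. (¬x6 ∨ x1) — x1 is true.
  6. (x9 ∨ x4) — x9 is true.
  7. (x2 ∨ ¬x7) — ¬x7 is true.
  8. (x1 ∨ ¬x2) — x1 is true.
  9. (¬x6 ∨ x8) — ¬x6 is true.
  10. (x2 ∨ x4) — x2 is true.
  11. (x9 ∨ ¬x5) — x9 is true.
  12. (x5 ∨ x8) — x5 is true.
  13. (¬x7 ∨ x1 ∨ ¬x9) — ¬x7 is true.
  14. (¬x9 ∨ x6 ∨ x1) — x1 is true.
  15. (¬x5 ∨ x8 ∨ x2) — x2 is true.
  16. (¬x6 ∨ ¬x9) — ¬x6 is true.
  17. (¬x2 ∨ x5 ∨ ¬x9) — x5 is true.
  18. (x1 ∨ x5) — x1 is true.
  19. (x5 ∨ ¬x9 ∨ ¬x3) — x5 is true.
  20. (¬x6 ∨ x5) — ¬x6 is true.
  21. (¬x7 ∨ ¬x9) — ¬x7 is true.
  22. (x9 ∨ ¬x8) — ¬x8 is true.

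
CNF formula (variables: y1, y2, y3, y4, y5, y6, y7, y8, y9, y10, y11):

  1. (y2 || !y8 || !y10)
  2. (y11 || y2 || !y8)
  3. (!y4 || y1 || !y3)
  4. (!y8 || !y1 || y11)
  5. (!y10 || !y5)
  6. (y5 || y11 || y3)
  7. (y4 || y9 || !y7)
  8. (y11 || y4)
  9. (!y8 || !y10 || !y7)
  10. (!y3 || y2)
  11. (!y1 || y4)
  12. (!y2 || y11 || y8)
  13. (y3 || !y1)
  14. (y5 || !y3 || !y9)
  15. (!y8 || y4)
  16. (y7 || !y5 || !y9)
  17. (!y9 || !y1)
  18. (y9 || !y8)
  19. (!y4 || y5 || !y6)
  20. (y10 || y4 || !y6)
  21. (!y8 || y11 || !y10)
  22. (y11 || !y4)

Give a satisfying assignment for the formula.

y1=F, y2=F, y3=F, y4=F, y5=F, y6=F, y7=F, y8=F, y9=F, y10=F, y11=T

Pure literal: y6 appears only negated; assign y6 = False.
Pure literal: y11 appears only positively; assign y11 = True.
Set y1 = False and propagate.
For the remaining variables, y2 = False, y3 = False, y4 = False, y5 = False, y7 = False, y8 = False, y9 = False, y10 = False works.
Every clause has at least one true literal under this assignment.
Check each clause:
  1. (!y10 || !y8 || y2) — !y8 is true.
  2. (y11 || y2 || !y8) — !y8 is true.
  3. (!y4 || !y3 || y1) — !y4 is true.
  4. (!y8 || !y1 || y11) — !y8 is true.
  5. (!y10 || !y5) — !y5 is true.
  6. (y3 || y5 || y11) — y11 is true.
  7. (!y7 || y9 || y4) — !y7 is true.
  8. (y11 || y4) — y11 is true.
  9. (!y7 || !y8 || !y10) — !y8 is true.
  10. (!y3 || y2) — !y3 is true.
  11. (y4 || !y1) — !y1 is true.
  12. (!y2 || y8 || y11) — y11 is true.
  13. (y3 || !y1) — !y1 is true.
  14. (!y9 || y5 || !y3) — !y3 is true.
  15. (!y8 || y4) — !y8 is true.
  16. (!y9 || !y5 || y7) — !y5 is true.
  17. (!y9 || !y1) — !y1 is true.
  18. (!y8 || y9) — !y8 is true.
  19. (!y6 || y5 || !y4) — !y6 is true.
  20. (y10 || y4 || !y6) — !y6 is true.
  21. (y11 || !y10 || !y8) — !y8 is true.
  22. (y11 || !y4) — y11 is true.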